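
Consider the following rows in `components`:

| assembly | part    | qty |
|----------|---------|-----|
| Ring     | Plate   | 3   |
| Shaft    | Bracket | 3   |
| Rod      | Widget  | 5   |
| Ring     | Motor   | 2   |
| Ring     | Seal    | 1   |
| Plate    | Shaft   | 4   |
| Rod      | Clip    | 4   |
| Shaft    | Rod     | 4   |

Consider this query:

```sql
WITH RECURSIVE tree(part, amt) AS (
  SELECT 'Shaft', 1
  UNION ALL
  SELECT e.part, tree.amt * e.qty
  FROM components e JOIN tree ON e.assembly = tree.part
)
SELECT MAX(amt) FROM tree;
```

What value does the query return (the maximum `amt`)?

20

Base: (Shaft, amt=1).
Iteration 1: components of {Shaft} -> Bracket = 1*3 = 3, Rod = 1*4 = 4.
Iteration 2: components of {Bracket,Rod} -> Clip = 4*4 = 16, Widget = 4*5 = 20.
Iteration 3: no further components; recursion stops.
amt values: 1, 4, 3, 20, 16; the maximum is 20.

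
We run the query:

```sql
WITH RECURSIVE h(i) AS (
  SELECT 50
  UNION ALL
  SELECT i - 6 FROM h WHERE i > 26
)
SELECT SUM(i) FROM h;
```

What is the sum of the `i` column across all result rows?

190

Base: i=50.
Iteration 1: 50 > 26 holds -> i = 50 - 6 = 44.
Iteration 2: 44 > 26 holds -> i = 44 - 6 = 38.
Iteration 3: 38 > 26 holds -> i = 38 - 6 = 32.
Iteration 4: 32 > 26 holds -> i = 32 - 6 = 26.
Iteration 5: 26 > 26 fails; recursion stops.
SUM(i) = 50 + 44 + 38 + 32 + 26 = 190.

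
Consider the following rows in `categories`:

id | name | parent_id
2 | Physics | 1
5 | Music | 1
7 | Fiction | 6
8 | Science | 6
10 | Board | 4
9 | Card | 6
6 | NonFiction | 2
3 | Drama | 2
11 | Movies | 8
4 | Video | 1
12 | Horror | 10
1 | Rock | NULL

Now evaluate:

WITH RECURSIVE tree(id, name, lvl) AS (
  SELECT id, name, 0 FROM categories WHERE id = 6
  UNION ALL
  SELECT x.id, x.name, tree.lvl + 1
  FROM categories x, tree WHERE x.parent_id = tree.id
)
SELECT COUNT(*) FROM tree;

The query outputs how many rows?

Base: id=6 (NonFiction) at lvl 0.
Iteration 1: rows with parent_id in {6} -> Fiction (id 7, lvl 1), Science (id 8, lvl 1), Card (id 9, lvl 1).
Iteration 2: rows with parent_id in {7,8,9} -> Movies (id 11, lvl 2).
Iteration 3: no rows with parent_id in {11}; recursion stops.
Total rows emitted: 5.

5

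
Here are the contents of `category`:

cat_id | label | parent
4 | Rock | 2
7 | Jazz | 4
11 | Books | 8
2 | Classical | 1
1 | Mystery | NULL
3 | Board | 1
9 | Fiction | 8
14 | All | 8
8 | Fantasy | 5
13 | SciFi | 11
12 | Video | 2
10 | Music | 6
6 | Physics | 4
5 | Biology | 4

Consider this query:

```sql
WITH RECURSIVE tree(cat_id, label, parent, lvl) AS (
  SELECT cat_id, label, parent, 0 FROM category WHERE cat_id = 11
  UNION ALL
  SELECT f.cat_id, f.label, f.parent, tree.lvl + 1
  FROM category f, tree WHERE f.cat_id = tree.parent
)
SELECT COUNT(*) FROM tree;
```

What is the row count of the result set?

Base: cat_id=11 (Books), parent=8, lvl 0.
Iteration 1: join on cat_id=8 -> Fantasy (id 8, parent=5, lvl 1).
Iteration 2: join on cat_id=5 -> Biology (id 5, parent=4, lvl 2).
Iteration 3: join on cat_id=4 -> Rock (id 4, parent=2, lvl 3).
Iteration 4: join on cat_id=2 -> Classical (id 2, parent=1, lvl 4).
Iteration 5: join on cat_id=1 -> Mystery (id 1, parent=NULL, lvl 5).
Iteration 6: parent is NULL; no match; recursion stops.
Total rows emitted: 6.

6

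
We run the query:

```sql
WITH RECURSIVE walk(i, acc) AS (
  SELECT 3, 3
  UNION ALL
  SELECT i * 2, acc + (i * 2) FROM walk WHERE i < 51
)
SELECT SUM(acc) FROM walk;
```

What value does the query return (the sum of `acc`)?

360

Base: i=3, acc=3.
Iteration 1: 3 < 51 holds -> i = 3 * 2 = 6, acc = 3 + 6 = 9.
Iteration 2: 6 < 51 holds -> i = 6 * 2 = 12, acc = 9 + 12 = 21.
Iteration 3: 12 < 51 holds -> i = 12 * 2 = 24, acc = 21 + 24 = 45.
Iteration 4: 24 < 51 holds -> i = 24 * 2 = 48, acc = 45 + 48 = 93.
Iteration 5: 48 < 51 holds -> i = 48 * 2 = 96, acc = 93 + 96 = 189.
Iteration 6: 96 < 51 fails; recursion stops.
SUM(acc) = 3 + 9 + 21 + 45 + 93 + 189 = 360.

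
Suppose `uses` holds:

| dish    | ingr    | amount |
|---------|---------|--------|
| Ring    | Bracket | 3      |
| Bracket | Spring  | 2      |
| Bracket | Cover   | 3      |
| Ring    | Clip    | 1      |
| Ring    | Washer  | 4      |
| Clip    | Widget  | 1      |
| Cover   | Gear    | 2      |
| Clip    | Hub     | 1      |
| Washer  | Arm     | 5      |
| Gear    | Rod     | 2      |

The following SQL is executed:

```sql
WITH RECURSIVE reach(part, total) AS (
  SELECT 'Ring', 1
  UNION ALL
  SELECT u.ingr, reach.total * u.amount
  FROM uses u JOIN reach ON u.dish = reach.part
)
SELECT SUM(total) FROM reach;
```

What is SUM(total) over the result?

100

Base: (Ring, total=1).
Iteration 1: components of {Ring} -> Bracket = 1*3 = 3, Clip = 1*1 = 1, Washer = 1*4 = 4.
Iteration 2: components of {Bracket,Clip,Washer} -> Arm = 4*5 = 20, Cover = 3*3 = 9, Hub = 1*1 = 1, Spring = 3*2 = 6, Widget = 1*1 = 1.
Iteration 3: components of {Arm,Cover,Hub,Spring,Widget} -> Gear = 9*2 = 18.
Iteration 4: components of {Gear} -> Rod = 18*2 = 36.
Iteration 5: no further components; recursion stops.
SUM(total) = 1 + 3 + 1 + 4 + 6 + 9 + 1 + 1 + 20 + 18 + 36 = 100.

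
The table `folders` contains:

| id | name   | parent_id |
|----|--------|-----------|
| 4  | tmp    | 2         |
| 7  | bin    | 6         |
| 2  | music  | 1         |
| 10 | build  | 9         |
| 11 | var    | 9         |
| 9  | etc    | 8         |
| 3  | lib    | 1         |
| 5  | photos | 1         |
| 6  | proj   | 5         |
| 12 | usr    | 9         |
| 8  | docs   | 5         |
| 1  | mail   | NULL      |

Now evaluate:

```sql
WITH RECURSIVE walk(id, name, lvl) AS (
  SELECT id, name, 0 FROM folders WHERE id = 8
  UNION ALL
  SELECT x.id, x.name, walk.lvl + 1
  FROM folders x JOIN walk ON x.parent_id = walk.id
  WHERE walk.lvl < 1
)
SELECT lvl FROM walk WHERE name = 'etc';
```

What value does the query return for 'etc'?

1

Base: id=8 (docs) at lvl 0.
Iteration 1: rows with parent_id in {8} -> etc (id 9, lvl 1).
Iteration 2: lvl < 1 fails for all current rows; recursion stops.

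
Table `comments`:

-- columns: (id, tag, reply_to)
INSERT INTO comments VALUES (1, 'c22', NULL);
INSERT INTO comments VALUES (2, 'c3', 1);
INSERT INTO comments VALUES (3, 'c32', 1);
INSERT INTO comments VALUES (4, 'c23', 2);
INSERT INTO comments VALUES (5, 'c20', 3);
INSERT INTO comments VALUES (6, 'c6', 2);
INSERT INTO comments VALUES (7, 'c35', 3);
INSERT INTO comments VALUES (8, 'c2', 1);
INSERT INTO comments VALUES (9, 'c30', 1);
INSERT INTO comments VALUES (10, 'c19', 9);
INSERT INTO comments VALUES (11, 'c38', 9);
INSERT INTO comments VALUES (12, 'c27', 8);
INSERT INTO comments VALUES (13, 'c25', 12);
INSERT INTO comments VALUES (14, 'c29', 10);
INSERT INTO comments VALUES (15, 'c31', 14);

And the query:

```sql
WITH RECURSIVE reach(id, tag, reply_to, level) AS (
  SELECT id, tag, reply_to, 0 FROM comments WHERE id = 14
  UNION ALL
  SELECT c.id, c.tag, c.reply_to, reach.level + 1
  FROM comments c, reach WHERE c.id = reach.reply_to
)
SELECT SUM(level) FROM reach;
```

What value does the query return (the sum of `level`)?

Base: id=14 (c29), reply_to=10, level 0.
Iteration 1: join on id=10 -> c19 (id 10, reply_to=9, level 1).
Iteration 2: join on id=9 -> c30 (id 9, reply_to=1, level 2).
Iteration 3: join on id=1 -> c22 (id 1, reply_to=NULL, level 3).
Iteration 4: reply_to is NULL; no match; recursion stops.
SUM(level) = 0 + 1 + 2 + 3 = 6.

6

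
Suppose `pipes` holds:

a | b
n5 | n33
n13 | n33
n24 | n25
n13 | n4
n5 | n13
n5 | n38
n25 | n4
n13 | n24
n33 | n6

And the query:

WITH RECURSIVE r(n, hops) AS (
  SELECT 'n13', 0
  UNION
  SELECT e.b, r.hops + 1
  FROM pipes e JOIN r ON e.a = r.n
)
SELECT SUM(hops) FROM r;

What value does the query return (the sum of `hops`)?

10

Base: (n13, hops=0).
Iteration 1: edges from {n13} -> (n24, hops=1), (n33, hops=1), (n4, hops=1).
Iteration 2: edges from {n24,n33,n4} -> (n25, hops=2), (n6, hops=2).
Iteration 3: edges from {n25,n6} -> (n4, hops=3).
Iteration 4: no outgoing edges from {n4}; recursion stops.
SUM(hops) = 0 + 1 + 1 + 1 + 2 + 2 + 3 = 10.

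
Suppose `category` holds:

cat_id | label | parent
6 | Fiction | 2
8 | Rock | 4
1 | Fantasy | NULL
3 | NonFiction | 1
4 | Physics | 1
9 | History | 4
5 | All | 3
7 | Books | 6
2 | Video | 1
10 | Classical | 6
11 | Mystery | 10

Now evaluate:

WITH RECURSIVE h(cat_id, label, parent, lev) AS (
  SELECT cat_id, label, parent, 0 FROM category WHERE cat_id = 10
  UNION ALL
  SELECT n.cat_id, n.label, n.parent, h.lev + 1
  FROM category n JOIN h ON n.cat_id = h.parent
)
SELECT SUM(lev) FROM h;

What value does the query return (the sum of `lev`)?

Base: cat_id=10 (Classical), parent=6, lev 0.
Iteration 1: join on cat_id=6 -> Fiction (id 6, parent=2, lev 1).
Iteration 2: join on cat_id=2 -> Video (id 2, parent=1, lev 2).
Iteration 3: join on cat_id=1 -> Fantasy (id 1, parent=NULL, lev 3).
Iteration 4: parent is NULL; no match; recursion stops.
SUM(lev) = 0 + 1 + 2 + 3 = 6.

6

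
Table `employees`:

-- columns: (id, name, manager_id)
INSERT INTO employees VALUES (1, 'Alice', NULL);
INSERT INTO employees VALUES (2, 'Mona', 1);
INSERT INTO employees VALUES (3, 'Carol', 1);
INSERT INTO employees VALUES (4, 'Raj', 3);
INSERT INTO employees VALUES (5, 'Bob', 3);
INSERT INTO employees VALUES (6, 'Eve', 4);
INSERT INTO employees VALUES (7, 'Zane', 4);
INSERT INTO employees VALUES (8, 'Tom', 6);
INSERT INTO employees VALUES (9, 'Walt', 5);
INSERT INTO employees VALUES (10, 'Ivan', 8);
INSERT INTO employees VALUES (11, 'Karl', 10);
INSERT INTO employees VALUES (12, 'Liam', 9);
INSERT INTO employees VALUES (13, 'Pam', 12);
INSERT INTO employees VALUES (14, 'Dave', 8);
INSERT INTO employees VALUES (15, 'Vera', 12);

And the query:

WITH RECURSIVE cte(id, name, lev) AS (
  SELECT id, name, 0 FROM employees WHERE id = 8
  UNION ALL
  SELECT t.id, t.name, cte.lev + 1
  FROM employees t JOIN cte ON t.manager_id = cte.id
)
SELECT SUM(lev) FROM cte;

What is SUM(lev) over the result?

Base: id=8 (Tom) at lev 0.
Iteration 1: rows with manager_id in {8} -> Ivan (id 10, lev 1), Dave (id 14, lev 1).
Iteration 2: rows with manager_id in {10,14} -> Karl (id 11, lev 2).
Iteration 3: no rows with manager_id in {11}; recursion stops.
SUM(lev) = 0 + 1 + 1 + 2 = 4.

4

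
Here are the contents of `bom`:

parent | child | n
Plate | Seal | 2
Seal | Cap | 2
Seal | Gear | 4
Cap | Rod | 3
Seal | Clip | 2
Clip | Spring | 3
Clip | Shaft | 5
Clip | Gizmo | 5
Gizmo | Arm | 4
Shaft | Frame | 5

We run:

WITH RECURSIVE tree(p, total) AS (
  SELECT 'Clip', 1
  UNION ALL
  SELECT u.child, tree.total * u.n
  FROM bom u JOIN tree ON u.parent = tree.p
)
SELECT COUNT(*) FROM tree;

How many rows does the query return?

6

Base: (Clip, total=1).
Iteration 1: components of {Clip} -> Gizmo = 1*5 = 5, Shaft = 1*5 = 5, Spring = 1*3 = 3.
Iteration 2: components of {Gizmo,Shaft,Spring} -> Arm = 5*4 = 20, Frame = 5*5 = 25.
Iteration 3: no further components; recursion stops.
Total rows emitted: 6.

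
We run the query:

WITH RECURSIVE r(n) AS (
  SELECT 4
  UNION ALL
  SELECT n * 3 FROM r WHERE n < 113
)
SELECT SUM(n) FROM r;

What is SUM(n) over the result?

Base: n=4.
Iteration 1: 4 < 113 holds -> n = 4 * 3 = 12.
Iteration 2: 12 < 113 holds -> n = 12 * 3 = 36.
Iteration 3: 36 < 113 holds -> n = 36 * 3 = 108.
Iteration 4: 108 < 113 holds -> n = 108 * 3 = 324.
Iteration 5: 324 < 113 fails; recursion stops.
SUM(n) = 4 + 12 + 36 + 108 + 324 = 484.

484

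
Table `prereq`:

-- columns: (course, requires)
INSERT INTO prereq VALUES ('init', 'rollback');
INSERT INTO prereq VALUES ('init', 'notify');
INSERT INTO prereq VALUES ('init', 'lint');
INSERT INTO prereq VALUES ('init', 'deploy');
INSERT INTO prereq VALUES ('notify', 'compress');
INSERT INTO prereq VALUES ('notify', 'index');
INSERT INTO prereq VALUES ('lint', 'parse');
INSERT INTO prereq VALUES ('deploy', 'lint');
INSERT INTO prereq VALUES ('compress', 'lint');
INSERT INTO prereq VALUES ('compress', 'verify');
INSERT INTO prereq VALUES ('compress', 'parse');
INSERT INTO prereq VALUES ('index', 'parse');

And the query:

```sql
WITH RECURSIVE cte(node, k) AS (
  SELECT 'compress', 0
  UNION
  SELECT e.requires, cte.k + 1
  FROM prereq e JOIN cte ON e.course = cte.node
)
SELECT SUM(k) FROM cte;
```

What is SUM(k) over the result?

5

Base: (compress, k=0).
Iteration 1: edges from {compress} -> (lint, k=1), (parse, k=1), (verify, k=1).
Iteration 2: edges from {lint,parse,verify} -> (parse, k=2).
Iteration 3: no outgoing edges from {parse}; recursion stops.
SUM(k) = 0 + 1 + 1 + 1 + 2 = 5.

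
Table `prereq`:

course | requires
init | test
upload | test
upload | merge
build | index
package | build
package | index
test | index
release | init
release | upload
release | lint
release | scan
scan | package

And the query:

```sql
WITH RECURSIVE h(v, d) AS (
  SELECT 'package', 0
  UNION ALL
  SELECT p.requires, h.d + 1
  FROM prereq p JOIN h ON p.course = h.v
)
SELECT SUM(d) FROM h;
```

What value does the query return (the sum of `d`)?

Base: (package, d=0).
Iteration 1: edges from {package} -> (build, d=1), (index, d=1).
Iteration 2: edges from {build,index} -> (index, d=2).
Iteration 3: no outgoing edges from {index}; recursion stops.
SUM(d) = 0 + 1 + 1 + 2 = 4.

4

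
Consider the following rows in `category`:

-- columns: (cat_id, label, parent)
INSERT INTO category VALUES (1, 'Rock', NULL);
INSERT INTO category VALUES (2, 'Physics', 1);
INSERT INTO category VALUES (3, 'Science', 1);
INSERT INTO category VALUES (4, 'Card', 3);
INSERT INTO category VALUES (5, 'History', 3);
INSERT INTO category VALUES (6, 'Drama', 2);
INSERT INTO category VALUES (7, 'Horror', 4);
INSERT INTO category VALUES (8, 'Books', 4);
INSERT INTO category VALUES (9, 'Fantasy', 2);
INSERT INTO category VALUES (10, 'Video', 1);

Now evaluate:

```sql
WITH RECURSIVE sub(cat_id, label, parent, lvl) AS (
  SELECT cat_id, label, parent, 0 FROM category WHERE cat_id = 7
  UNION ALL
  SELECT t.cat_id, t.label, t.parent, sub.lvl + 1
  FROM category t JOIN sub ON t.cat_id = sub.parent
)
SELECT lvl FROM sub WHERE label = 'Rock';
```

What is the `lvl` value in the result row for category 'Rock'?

3

Base: cat_id=7 (Horror), parent=4, lvl 0.
Iteration 1: join on cat_id=4 -> Card (id 4, parent=3, lvl 1).
Iteration 2: join on cat_id=3 -> Science (id 3, parent=1, lvl 2).
Iteration 3: join on cat_id=1 -> Rock (id 1, parent=NULL, lvl 3).
Iteration 4: parent is NULL; no match; recursion stops.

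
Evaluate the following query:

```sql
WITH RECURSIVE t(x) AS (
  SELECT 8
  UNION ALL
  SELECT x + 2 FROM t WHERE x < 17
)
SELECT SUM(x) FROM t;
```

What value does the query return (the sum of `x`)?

Base: x=8.
Iteration 1: 8 < 17 holds -> x = 8 + 2 = 10.
Iteration 2: 10 < 17 holds -> x = 10 + 2 = 12.
Iteration 3: 12 < 17 holds -> x = 12 + 2 = 14.
Iteration 4: 14 < 17 holds -> x = 14 + 2 = 16.
Iteration 5: 16 < 17 holds -> x = 16 + 2 = 18.
Iteration 6: 18 < 17 fails; recursion stops.
SUM(x) = 8 + 10 + 12 + 14 + 16 + 18 = 78.

78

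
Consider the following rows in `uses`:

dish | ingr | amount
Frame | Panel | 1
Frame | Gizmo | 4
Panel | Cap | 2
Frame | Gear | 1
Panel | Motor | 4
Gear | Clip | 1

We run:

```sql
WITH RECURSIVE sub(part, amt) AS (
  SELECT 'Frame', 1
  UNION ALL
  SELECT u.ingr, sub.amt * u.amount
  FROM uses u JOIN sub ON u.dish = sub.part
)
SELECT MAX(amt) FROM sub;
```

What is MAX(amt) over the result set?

Base: (Frame, amt=1).
Iteration 1: components of {Frame} -> Gear = 1*1 = 1, Gizmo = 1*4 = 4, Panel = 1*1 = 1.
Iteration 2: components of {Gear,Gizmo,Panel} -> Cap = 1*2 = 2, Clip = 1*1 = 1, Motor = 1*4 = 4.
Iteration 3: no further components; recursion stops.
amt values: 1, 1, 4, 1, 2, 4, 1; the maximum is 4.

4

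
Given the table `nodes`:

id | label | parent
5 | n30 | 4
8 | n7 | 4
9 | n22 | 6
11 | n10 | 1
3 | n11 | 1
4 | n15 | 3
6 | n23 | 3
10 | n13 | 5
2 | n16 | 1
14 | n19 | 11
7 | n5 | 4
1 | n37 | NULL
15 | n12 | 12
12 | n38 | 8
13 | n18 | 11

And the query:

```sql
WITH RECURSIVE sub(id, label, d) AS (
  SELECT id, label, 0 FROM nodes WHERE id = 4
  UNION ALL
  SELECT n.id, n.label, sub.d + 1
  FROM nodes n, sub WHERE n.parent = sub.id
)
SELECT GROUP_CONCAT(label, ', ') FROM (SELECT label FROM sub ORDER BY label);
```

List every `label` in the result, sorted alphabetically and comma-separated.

n12, n13, n15, n30, n38, n5, n7

Base: id=4 (n15) at d 0.
Iteration 1: rows with parent in {4} -> n30 (id 5, d 1), n5 (id 7, d 1), n7 (id 8, d 1).
Iteration 2: rows with parent in {5,7,8} -> n13 (id 10, d 2), n38 (id 12, d 2).
Iteration 3: rows with parent in {10,12} -> n12 (id 15, d 3).
Iteration 4: no rows with parent in {15}; recursion stops.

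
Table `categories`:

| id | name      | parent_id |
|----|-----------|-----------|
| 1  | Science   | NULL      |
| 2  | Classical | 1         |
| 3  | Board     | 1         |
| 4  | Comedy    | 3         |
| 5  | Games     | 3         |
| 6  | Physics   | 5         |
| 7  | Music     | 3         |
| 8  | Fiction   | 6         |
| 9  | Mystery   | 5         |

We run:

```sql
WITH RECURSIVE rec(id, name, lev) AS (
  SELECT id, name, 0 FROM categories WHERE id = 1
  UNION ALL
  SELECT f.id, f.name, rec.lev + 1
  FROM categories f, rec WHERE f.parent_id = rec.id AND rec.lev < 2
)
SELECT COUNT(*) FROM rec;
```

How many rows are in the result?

6

Base: id=1 (Science) at lev 0.
Iteration 1: rows with parent_id in {1} -> Classical (id 2, lev 1), Board (id 3, lev 1).
Iteration 2: rows with parent_id in {2,3} -> Comedy (id 4, lev 2), Games (id 5, lev 2), Music (id 7, lev 2).
Iteration 3: lev < 2 fails for all current rows; recursion stops.
Total rows emitted: 6.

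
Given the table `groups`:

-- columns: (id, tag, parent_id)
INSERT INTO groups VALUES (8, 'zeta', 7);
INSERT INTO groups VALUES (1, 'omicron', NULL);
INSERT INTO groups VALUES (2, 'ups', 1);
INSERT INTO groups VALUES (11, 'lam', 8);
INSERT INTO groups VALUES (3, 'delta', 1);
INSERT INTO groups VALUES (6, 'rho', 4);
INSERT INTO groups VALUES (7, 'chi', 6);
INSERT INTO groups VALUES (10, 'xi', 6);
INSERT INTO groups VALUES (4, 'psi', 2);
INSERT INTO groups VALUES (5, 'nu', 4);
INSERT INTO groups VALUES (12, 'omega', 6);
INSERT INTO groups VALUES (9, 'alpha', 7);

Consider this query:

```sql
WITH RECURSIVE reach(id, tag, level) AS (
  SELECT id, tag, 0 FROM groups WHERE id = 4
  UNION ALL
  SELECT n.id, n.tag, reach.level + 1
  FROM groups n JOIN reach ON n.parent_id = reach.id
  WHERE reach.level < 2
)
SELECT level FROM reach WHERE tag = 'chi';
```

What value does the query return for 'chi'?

Base: id=4 (psi) at level 0.
Iteration 1: rows with parent_id in {4} -> nu (id 5, level 1), rho (id 6, level 1).
Iteration 2: rows with parent_id in {5,6} -> chi (id 7, level 2), xi (id 10, level 2), omega (id 12, level 2).
Iteration 3: level < 2 fails for all current rows; recursion stops.

2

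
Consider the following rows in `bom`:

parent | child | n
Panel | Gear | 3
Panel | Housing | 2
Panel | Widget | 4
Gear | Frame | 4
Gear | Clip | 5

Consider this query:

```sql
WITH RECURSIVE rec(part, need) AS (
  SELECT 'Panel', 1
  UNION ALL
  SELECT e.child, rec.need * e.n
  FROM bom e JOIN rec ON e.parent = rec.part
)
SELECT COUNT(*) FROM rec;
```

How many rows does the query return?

6

Base: (Panel, need=1).
Iteration 1: components of {Panel} -> Gear = 1*3 = 3, Housing = 1*2 = 2, Widget = 1*4 = 4.
Iteration 2: components of {Gear,Housing,Widget} -> Clip = 3*5 = 15, Frame = 3*4 = 12.
Iteration 3: no further components; recursion stops.
Total rows emitted: 6.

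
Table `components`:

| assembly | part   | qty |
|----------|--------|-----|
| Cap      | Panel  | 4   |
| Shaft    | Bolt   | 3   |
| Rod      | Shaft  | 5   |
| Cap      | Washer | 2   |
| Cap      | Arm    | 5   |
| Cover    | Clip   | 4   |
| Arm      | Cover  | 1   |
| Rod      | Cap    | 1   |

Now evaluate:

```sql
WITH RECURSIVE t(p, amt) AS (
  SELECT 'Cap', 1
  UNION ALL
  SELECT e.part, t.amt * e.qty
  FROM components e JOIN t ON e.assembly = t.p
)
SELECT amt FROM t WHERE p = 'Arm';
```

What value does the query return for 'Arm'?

Base: (Cap, amt=1).
Iteration 1: components of {Cap} -> Arm = 1*5 = 5, Panel = 1*4 = 4, Washer = 1*2 = 2.
Iteration 2: components of {Arm,Panel,Washer} -> Cover = 5*1 = 5.
Iteration 3: components of {Cover} -> Clip = 5*4 = 20.
Iteration 4: no further components; recursion stops.

5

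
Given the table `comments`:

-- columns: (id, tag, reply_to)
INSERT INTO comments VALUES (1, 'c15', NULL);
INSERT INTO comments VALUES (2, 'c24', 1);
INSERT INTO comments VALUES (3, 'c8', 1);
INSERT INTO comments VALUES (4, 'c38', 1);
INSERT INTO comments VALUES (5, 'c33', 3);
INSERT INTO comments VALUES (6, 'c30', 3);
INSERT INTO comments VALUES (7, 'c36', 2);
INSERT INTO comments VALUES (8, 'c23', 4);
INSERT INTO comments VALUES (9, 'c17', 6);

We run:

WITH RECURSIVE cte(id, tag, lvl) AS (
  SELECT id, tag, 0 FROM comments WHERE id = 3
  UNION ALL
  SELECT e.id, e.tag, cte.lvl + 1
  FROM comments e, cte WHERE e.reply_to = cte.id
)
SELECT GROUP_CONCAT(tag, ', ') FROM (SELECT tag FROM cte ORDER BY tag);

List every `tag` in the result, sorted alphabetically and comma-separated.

c17, c30, c33, c8

Base: id=3 (c8) at lvl 0.
Iteration 1: rows with reply_to in {3} -> c33 (id 5, lvl 1), c30 (id 6, lvl 1).
Iteration 2: rows with reply_to in {5,6} -> c17 (id 9, lvl 2).
Iteration 3: no rows with reply_to in {9}; recursion stops.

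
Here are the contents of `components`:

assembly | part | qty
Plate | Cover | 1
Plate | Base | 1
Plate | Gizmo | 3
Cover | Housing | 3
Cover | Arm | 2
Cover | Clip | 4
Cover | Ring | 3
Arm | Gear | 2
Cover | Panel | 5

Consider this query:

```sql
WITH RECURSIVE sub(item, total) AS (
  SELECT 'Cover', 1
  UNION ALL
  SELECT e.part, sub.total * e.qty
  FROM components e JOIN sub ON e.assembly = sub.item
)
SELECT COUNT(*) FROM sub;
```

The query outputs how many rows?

7

Base: (Cover, total=1).
Iteration 1: components of {Cover} -> Arm = 1*2 = 2, Clip = 1*4 = 4, Housing = 1*3 = 3, Panel = 1*5 = 5, Ring = 1*3 = 3.
Iteration 2: components of {Arm,Clip,Housing,Panel,Ring} -> Gear = 2*2 = 4.
Iteration 3: no further components; recursion stops.
Total rows emitted: 7.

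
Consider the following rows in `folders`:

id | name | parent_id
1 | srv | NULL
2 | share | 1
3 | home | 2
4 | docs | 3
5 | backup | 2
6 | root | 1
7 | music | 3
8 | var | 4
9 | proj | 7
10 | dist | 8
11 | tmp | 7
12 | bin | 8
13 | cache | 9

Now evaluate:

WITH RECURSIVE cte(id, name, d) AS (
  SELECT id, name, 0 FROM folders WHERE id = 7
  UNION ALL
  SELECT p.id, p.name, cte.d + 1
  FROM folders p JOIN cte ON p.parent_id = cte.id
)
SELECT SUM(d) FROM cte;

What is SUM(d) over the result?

Base: id=7 (music) at d 0.
Iteration 1: rows with parent_id in {7} -> proj (id 9, d 1), tmp (id 11, d 1).
Iteration 2: rows with parent_id in {9,11} -> cache (id 13, d 2).
Iteration 3: no rows with parent_id in {13}; recursion stops.
SUM(d) = 0 + 1 + 1 + 2 = 4.

4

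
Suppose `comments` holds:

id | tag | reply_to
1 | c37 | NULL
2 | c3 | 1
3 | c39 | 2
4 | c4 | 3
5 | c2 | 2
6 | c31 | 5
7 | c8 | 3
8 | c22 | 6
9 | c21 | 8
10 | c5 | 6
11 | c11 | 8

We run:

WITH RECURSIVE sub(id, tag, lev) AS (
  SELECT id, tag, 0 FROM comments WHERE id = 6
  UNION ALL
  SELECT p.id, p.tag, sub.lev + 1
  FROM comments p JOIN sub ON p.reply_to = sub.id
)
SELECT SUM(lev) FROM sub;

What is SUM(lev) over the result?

6

Base: id=6 (c31) at lev 0.
Iteration 1: rows with reply_to in {6} -> c22 (id 8, lev 1), c5 (id 10, lev 1).
Iteration 2: rows with reply_to in {8,10} -> c21 (id 9, lev 2), c11 (id 11, lev 2).
Iteration 3: no rows with reply_to in {9,11}; recursion stops.
SUM(lev) = 0 + 1 + 1 + 2 + 2 = 6.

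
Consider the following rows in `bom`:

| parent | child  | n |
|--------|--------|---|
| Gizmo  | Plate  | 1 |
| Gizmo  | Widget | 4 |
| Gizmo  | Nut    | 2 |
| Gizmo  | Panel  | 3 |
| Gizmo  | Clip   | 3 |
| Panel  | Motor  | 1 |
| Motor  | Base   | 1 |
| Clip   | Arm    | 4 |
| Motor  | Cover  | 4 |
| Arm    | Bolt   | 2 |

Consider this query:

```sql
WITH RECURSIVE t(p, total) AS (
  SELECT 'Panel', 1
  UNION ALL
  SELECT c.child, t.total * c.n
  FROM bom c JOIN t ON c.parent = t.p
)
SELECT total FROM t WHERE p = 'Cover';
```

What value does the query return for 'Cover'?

4

Base: (Panel, total=1).
Iteration 1: components of {Panel} -> Motor = 1*1 = 1.
Iteration 2: components of {Motor} -> Base = 1*1 = 1, Cover = 1*4 = 4.
Iteration 3: no further components; recursion stops.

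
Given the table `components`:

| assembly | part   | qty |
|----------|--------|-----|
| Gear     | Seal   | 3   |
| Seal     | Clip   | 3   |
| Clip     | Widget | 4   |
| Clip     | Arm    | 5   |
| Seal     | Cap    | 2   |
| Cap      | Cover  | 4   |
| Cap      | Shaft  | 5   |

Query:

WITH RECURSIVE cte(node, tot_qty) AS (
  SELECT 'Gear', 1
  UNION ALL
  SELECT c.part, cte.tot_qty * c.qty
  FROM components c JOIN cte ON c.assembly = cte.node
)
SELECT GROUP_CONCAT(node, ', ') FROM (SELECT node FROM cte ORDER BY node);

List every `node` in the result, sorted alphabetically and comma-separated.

Base: (Gear, tot_qty=1).
Iteration 1: components of {Gear} -> Seal = 1*3 = 3.
Iteration 2: components of {Seal} -> Cap = 3*2 = 6, Clip = 3*3 = 9.
Iteration 3: components of {Cap,Clip} -> Arm = 9*5 = 45, Cover = 6*4 = 24, Shaft = 6*5 = 30, Widget = 9*4 = 36.
Iteration 4: no further components; recursion stops.

Arm, Cap, Clip, Cover, Gear, Seal, Shaft, Widget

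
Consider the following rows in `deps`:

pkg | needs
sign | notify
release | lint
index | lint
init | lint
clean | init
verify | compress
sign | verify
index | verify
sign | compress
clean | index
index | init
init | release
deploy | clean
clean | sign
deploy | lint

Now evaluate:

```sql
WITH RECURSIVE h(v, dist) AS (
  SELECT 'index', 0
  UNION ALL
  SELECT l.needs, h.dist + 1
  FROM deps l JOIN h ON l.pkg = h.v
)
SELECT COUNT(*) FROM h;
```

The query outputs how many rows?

8

Base: (index, dist=0).
Iteration 1: edges from {index} -> (init, dist=1), (lint, dist=1), (verify, dist=1).
Iteration 2: edges from {init,lint,verify} -> (compress, dist=2), (lint, dist=2), (release, dist=2).
Iteration 3: edges from {compress,lint,release} -> (lint, dist=3).
Iteration 4: no outgoing edges from {lint}; recursion stops.
Total rows emitted: 8.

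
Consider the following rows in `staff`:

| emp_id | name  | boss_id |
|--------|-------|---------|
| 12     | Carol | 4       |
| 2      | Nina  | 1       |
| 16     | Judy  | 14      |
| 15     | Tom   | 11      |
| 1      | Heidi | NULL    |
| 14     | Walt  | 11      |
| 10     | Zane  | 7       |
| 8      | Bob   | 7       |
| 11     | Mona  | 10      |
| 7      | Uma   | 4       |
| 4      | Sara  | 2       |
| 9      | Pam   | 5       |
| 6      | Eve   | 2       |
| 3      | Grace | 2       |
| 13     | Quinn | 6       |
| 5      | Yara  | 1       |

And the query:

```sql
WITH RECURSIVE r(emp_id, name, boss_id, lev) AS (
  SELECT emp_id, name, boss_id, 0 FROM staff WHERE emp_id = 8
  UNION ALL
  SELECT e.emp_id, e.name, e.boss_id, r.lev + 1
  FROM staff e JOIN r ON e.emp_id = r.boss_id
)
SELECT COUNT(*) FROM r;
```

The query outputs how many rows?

5

Base: emp_id=8 (Bob), boss_id=7, lev 0.
Iteration 1: join on emp_id=7 -> Uma (id 7, boss_id=4, lev 1).
Iteration 2: join on emp_id=4 -> Sara (id 4, boss_id=2, lev 2).
Iteration 3: join on emp_id=2 -> Nina (id 2, boss_id=1, lev 3).
Iteration 4: join on emp_id=1 -> Heidi (id 1, boss_id=NULL, lev 4).
Iteration 5: boss_id is NULL; no match; recursion stops.
Total rows emitted: 5.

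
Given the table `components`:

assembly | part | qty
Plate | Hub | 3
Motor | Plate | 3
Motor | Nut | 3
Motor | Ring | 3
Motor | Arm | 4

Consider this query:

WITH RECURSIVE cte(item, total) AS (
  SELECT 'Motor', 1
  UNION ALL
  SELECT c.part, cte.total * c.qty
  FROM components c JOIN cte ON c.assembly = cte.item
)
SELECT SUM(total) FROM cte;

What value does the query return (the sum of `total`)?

Base: (Motor, total=1).
Iteration 1: components of {Motor} -> Arm = 1*4 = 4, Nut = 1*3 = 3, Plate = 1*3 = 3, Ring = 1*3 = 3.
Iteration 2: components of {Arm,Nut,Plate,Ring} -> Hub = 3*3 = 9.
Iteration 3: no further components; recursion stops.
SUM(total) = 1 + 3 + 3 + 4 + 3 + 9 = 23.

23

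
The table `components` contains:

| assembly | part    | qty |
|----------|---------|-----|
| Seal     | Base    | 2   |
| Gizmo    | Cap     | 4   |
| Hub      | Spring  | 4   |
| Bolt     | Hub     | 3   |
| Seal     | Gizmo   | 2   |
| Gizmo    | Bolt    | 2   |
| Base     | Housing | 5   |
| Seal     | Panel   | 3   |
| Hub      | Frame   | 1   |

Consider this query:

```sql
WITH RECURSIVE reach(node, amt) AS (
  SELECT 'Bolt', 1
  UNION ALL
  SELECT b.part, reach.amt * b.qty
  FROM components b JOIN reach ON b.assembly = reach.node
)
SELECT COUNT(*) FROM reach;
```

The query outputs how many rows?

4

Base: (Bolt, amt=1).
Iteration 1: components of {Bolt} -> Hub = 1*3 = 3.
Iteration 2: components of {Hub} -> Frame = 3*1 = 3, Spring = 3*4 = 12.
Iteration 3: no further components; recursion stops.
Total rows emitted: 4.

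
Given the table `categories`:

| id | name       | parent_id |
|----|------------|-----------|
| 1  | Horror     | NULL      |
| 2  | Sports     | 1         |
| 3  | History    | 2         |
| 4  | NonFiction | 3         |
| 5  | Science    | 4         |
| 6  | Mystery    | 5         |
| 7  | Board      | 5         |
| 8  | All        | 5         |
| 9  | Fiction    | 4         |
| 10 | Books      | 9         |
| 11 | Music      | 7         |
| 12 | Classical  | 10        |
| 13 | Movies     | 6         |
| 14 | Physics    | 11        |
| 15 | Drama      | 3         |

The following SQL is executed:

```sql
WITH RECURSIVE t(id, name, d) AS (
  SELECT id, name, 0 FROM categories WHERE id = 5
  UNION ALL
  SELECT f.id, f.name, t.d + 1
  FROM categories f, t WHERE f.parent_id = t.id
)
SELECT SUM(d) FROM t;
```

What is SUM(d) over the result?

10

Base: id=5 (Science) at d 0.
Iteration 1: rows with parent_id in {5} -> Mystery (id 6, d 1), Board (id 7, d 1), All (id 8, d 1).
Iteration 2: rows with parent_id in {6,7,8} -> Music (id 11, d 2), Movies (id 13, d 2).
Iteration 3: rows with parent_id in {11,13} -> Physics (id 14, d 3).
Iteration 4: no rows with parent_id in {14}; recursion stops.
SUM(d) = 0 + 1 + 1 + 1 + 2 + 2 + 3 = 10.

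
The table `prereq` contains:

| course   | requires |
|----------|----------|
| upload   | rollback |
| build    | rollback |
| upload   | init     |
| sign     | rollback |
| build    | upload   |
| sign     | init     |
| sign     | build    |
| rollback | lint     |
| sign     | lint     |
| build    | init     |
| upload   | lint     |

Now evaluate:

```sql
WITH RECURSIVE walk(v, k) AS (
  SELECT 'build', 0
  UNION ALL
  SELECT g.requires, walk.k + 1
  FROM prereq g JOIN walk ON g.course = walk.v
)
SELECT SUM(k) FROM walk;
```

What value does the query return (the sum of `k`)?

Base: (build, k=0).
Iteration 1: edges from {build} -> (init, k=1), (rollback, k=1), (upload, k=1).
Iteration 2: edges from {init,rollback,upload} -> (init, k=2), (lint, k=2) x2, (rollback, k=2). [UNION ALL keeps all 4 new rows, including repeats]
Iteration 3: edges from {init,lint,rollback} -> (lint, k=3).
Iteration 4: no outgoing edges from {lint}; recursion stops.
SUM(k) = 0 + 1 + 1 + 1 + 2 + 2 + 2 + 2 + 3 = 14.

14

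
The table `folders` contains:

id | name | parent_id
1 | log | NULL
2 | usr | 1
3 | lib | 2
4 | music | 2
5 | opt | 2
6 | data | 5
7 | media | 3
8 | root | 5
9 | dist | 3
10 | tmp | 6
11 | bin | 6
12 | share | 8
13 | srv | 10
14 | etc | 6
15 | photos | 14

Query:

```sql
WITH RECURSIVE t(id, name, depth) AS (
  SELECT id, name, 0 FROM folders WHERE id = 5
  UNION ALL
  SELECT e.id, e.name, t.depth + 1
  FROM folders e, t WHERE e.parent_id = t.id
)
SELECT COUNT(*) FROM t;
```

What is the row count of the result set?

9

Base: id=5 (opt) at depth 0.
Iteration 1: rows with parent_id in {5} -> data (id 6, depth 1), root (id 8, depth 1).
Iteration 2: rows with parent_id in {6,8} -> tmp (id 10, depth 2), bin (id 11, depth 2), share (id 12, depth 2), etc (id 14, depth 2).
Iteration 3: rows with parent_id in {10,11,12,14} -> srv (id 13, depth 3), photos (id 15, depth 3).
Iteration 4: no rows with parent_id in {13,15}; recursion stops.
Total rows emitted: 9.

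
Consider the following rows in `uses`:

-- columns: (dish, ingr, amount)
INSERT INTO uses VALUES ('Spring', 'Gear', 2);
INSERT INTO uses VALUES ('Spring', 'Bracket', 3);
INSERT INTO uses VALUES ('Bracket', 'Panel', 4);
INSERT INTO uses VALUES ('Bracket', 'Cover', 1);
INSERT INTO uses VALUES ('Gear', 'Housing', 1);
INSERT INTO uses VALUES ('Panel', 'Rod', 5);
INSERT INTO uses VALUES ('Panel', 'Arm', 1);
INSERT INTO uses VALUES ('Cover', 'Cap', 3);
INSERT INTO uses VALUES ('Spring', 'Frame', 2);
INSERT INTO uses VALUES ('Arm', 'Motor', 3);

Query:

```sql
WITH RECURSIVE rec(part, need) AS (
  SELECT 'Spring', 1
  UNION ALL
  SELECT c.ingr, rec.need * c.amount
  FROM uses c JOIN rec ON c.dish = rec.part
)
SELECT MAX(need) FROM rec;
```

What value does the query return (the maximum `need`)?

60

Base: (Spring, need=1).
Iteration 1: components of {Spring} -> Bracket = 1*3 = 3, Frame = 1*2 = 2, Gear = 1*2 = 2.
Iteration 2: components of {Bracket,Frame,Gear} -> Cover = 3*1 = 3, Housing = 2*1 = 2, Panel = 3*4 = 12.
Iteration 3: components of {Cover,Housing,Panel} -> Arm = 12*1 = 12, Cap = 3*3 = 9, Rod = 12*5 = 60.
Iteration 4: components of {Arm,Cap,Rod} -> Motor = 12*3 = 36.
Iteration 5: no further components; recursion stops.
need values: 1, 2, 3, 2, 2, 12, 3, 60, 12, 9, 36; the maximum is 60.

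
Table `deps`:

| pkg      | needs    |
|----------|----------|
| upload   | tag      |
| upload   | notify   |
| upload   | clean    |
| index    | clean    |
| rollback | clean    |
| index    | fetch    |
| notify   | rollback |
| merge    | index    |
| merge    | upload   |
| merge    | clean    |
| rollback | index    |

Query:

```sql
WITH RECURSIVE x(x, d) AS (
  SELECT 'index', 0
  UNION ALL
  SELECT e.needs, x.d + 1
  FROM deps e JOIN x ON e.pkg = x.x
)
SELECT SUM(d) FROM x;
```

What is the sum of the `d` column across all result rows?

Base: (index, d=0).
Iteration 1: edges from {index} -> (clean, d=1), (fetch, d=1).
Iteration 2: no outgoing edges from {clean,fetch}; recursion stops.
SUM(d) = 0 + 1 + 1 = 2.

2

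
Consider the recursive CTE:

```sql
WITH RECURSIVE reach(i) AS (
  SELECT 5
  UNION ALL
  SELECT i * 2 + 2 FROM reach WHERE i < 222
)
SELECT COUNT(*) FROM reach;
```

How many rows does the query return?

6

Base: i=5.
Iteration 1: 5 < 222 holds -> i = 5 * 2 + 2 = 12.
Iteration 2: 12 < 222 holds -> i = 12 * 2 + 2 = 26.
Iteration 3: 26 < 222 holds -> i = 26 * 2 + 2 = 54.
Iteration 4: 54 < 222 holds -> i = 54 * 2 + 2 = 110.
Iteration 5: 110 < 222 holds -> i = 110 * 2 + 2 = 222.
Iteration 6: 222 < 222 fails; recursion stops.
Total rows emitted: 6.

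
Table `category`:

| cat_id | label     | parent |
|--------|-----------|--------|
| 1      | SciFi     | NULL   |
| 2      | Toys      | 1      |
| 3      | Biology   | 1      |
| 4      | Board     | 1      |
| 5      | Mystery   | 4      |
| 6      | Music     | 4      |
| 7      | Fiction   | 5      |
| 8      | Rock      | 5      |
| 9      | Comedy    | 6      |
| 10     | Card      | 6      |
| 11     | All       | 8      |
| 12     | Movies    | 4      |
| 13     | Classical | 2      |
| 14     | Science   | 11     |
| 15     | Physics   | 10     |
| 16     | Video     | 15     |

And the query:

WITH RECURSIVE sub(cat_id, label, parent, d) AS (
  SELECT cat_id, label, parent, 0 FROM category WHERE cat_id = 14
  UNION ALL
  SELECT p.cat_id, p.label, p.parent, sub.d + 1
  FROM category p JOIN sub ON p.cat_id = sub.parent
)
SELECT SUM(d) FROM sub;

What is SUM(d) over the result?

15

Base: cat_id=14 (Science), parent=11, d 0.
Iteration 1: join on cat_id=11 -> All (id 11, parent=8, d 1).
Iteration 2: join on cat_id=8 -> Rock (id 8, parent=5, d 2).
Iteration 3: join on cat_id=5 -> Mystery (id 5, parent=4, d 3).
Iteration 4: join on cat_id=4 -> Board (id 4, parent=1, d 4).
Iteration 5: join on cat_id=1 -> SciFi (id 1, parent=NULL, d 5).
Iteration 6: parent is NULL; no match; recursion stops.
SUM(d) = 0 + 1 + 2 + 3 + 4 + 5 = 15.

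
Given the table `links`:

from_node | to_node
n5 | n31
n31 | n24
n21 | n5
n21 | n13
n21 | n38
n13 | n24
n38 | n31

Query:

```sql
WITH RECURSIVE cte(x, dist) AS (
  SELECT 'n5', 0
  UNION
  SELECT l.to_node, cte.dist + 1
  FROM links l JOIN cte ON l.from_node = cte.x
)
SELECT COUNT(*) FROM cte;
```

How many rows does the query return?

3

Base: (n5, dist=0).
Iteration 1: edges from {n5} -> (n31, dist=1).
Iteration 2: edges from {n31} -> (n24, dist=2).
Iteration 3: no outgoing edges from {n24}; recursion stops.
Total rows emitted: 3.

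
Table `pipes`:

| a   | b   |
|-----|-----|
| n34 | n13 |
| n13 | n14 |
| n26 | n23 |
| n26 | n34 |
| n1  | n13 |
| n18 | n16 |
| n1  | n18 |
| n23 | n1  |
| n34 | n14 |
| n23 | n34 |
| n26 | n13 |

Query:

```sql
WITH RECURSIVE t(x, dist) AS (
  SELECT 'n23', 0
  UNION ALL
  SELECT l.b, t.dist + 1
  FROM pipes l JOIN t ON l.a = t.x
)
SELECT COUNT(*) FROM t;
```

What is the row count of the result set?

Base: (n23, dist=0).
Iteration 1: edges from {n23} -> (n1, dist=1), (n34, dist=1).
Iteration 2: edges from {n1,n34} -> (n13, dist=2) x2, (n14, dist=2), (n18, dist=2). [UNION ALL keeps all 4 new rows, including repeats]
Iteration 3: edges from {n13,n14,n18} -> (n14, dist=3) x2, (n16, dist=3). [UNION ALL keeps all 3 new rows, including repeats]
Iteration 4: no outgoing edges from {n14,n16}; recursion stops.
Total rows emitted: 10.

10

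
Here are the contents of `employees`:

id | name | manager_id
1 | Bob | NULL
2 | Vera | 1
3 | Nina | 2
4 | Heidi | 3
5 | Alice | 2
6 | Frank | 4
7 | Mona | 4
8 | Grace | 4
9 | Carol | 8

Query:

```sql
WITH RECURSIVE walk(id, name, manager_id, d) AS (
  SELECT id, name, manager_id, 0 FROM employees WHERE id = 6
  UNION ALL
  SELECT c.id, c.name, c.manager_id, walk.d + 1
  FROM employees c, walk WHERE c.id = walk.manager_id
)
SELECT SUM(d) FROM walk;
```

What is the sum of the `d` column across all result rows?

10

Base: id=6 (Frank), manager_id=4, d 0.
Iteration 1: join on id=4 -> Heidi (id 4, manager_id=3, d 1).
Iteration 2: join on id=3 -> Nina (id 3, manager_id=2, d 2).
Iteration 3: join on id=2 -> Vera (id 2, manager_id=1, d 3).
Iteration 4: join on id=1 -> Bob (id 1, manager_id=NULL, d 4).
Iteration 5: manager_id is NULL; no match; recursion stops.
SUM(d) = 0 + 1 + 2 + 3 + 4 = 10.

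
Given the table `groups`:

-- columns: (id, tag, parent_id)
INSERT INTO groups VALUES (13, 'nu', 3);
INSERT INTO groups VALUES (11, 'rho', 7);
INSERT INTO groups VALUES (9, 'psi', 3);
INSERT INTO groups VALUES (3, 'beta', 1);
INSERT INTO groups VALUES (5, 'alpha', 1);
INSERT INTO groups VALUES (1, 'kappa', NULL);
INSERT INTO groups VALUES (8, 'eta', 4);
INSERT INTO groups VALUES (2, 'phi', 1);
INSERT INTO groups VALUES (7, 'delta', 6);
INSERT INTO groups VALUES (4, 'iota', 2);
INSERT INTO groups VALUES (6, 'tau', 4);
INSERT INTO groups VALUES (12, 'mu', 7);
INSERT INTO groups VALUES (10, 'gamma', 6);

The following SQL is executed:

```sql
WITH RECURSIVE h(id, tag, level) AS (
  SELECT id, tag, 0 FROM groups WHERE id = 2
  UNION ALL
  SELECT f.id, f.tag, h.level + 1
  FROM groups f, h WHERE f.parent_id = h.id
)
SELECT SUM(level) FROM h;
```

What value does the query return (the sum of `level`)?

Base: id=2 (phi) at level 0.
Iteration 1: rows with parent_id in {2} -> iota (id 4, level 1).
Iteration 2: rows with parent_id in {4} -> tau (id 6, level 2), eta (id 8, level 2).
Iteration 3: rows with parent_id in {6,8} -> delta (id 7, level 3), gamma (id 10, level 3).
Iteration 4: rows with parent_id in {7,10} -> rho (id 11, level 4), mu (id 12, level 4).
Iteration 5: no rows with parent_id in {11,12}; recursion stops.
SUM(level) = 0 + 1 + 2 + 2 + 3 + 3 + 4 + 4 = 19.

19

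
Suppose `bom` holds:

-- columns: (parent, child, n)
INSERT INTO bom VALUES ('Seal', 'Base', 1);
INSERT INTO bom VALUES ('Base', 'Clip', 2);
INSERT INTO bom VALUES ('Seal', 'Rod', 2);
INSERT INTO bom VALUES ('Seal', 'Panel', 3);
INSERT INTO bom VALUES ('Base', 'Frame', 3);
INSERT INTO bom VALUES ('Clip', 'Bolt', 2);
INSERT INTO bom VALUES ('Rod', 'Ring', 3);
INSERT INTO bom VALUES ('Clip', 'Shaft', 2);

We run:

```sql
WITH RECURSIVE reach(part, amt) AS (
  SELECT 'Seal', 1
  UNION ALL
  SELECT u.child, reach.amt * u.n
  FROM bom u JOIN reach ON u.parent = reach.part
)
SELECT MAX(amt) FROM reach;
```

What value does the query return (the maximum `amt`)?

6

Base: (Seal, amt=1).
Iteration 1: components of {Seal} -> Base = 1*1 = 1, Panel = 1*3 = 3, Rod = 1*2 = 2.
Iteration 2: components of {Base,Panel,Rod} -> Clip = 1*2 = 2, Frame = 1*3 = 3, Ring = 2*3 = 6.
Iteration 3: components of {Clip,Frame,Ring} -> Bolt = 2*2 = 4, Shaft = 2*2 = 4.
Iteration 4: no further components; recursion stops.
amt values: 1, 1, 2, 3, 2, 3, 6, 4, 4; the maximum is 6.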